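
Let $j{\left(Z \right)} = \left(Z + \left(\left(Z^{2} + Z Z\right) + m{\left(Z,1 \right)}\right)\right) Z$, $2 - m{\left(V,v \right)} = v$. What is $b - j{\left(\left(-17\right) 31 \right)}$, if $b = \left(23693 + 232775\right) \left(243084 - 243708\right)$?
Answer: $132413132$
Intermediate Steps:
$m{\left(V,v \right)} = 2 - v$
$b = -160036032$ ($b = 256468 \left(-624\right) = -160036032$)
$j{\left(Z \right)} = Z \left(1 + Z + 2 Z^{2}\right)$ ($j{\left(Z \right)} = \left(Z + \left(\left(Z^{2} + Z Z\right) + \left(2 - 1\right)\right)\right) Z = \left(Z + \left(\left(Z^{2} + Z^{2}\right) + \left(2 - 1\right)\right)\right) Z = \left(Z + \left(2 Z^{2} + 1\right)\right) Z = \left(Z + \left(1 + 2 Z^{2}\right)\right) Z = \left(1 + Z + 2 Z^{2}\right) Z = Z \left(1 + Z + 2 Z^{2}\right)$)
$b - j{\left(\left(-17\right) 31 \right)} = -160036032 - \left(-17\right) 31 \left(1 - 527 + 2 \left(\left(-17\right) 31\right)^{2}\right) = -160036032 - - 527 \left(1 - 527 + 2 \left(-527\right)^{2}\right) = -160036032 - - 527 \left(1 - 527 + 2 \cdot 277729\right) = -160036032 - - 527 \left(1 - 527 + 555458\right) = -160036032 - \left(-527\right) 554932 = -160036032 - -292449164 = -160036032 + 292449164 = 132413132$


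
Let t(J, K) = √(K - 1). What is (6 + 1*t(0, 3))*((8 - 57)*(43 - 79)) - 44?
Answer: 10540 + 1764*√2 ≈ 13035.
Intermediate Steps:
t(J, K) = √(-1 + K)
(6 + 1*t(0, 3))*((8 - 57)*(43 - 79)) - 44 = (6 + 1*√(-1 + 3))*((8 - 57)*(43 - 79)) - 44 = (6 + 1*√2)*(-49*(-36)) - 44 = (6 + √2)*1764 - 44 = (10584 + 1764*√2) - 44 = 10540 + 1764*√2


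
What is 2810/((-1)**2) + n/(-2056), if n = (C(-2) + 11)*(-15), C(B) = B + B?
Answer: 5777465/2056 ≈ 2810.1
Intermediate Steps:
C(B) = 2*B
n = -105 (n = (2*(-2) + 11)*(-15) = (-4 + 11)*(-15) = 7*(-15) = -105)
2810/((-1)**2) + n/(-2056) = 2810/((-1)**2) - 105/(-2056) = 2810/1 - 105*(-1/2056) = 2810*1 + 105/2056 = 2810 + 105/2056 = 5777465/2056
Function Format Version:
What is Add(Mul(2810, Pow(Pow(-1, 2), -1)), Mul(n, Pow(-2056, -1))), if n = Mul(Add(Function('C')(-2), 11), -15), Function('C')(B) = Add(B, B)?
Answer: Rational(5777465, 2056) ≈ 2810.1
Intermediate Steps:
Function('C')(B) = Mul(2, B)
n = -105 (n = Mul(Add(Mul(2, -2), 11), -15) = Mul(Add(-4, 11), -15) = Mul(7, -15) = -105)
Add(Mul(2810, Pow(Pow(-1, 2), -1)), Mul(n, Pow(-2056, -1))) = Add(Mul(2810, Pow(Pow(-1, 2), -1)), Mul(-105, Pow(-2056, -1))) = Add(Mul(2810, Pow(1, -1)), Mul(-105, Rational(-1, 2056))) = Add(Mul(2810, 1), Rational(105, 2056)) = Add(2810, Rational(105, 2056)) = Rational(5777465, 2056)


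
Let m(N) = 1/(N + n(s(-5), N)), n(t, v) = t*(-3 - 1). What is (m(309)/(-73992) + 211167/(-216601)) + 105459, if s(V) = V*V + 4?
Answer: 29654423237871541/281196459096 ≈ 1.0546e+5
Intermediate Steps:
s(V) = 4 + V**2 (s(V) = V**2 + 4 = 4 + V**2)
n(t, v) = -4*t (n(t, v) = t*(-4) = -4*t)
m(N) = 1/(-116 + N) (m(N) = 1/(N - 4*(4 + (-5)**2)) = 1/(N - 4*(4 + 25)) = 1/(N - 4*29) = 1/(N - 116) = 1/(-116 + N))
(m(309)/(-73992) + 211167/(-216601)) + 105459 = (1/((-116 + 309)*(-73992)) + 211167/(-216601)) + 105459 = (-1/73992/193 + 211167*(-1/216601)) + 105459 = ((1/193)*(-1/73992) - 19197/19691) + 105459 = (-1/14280456 - 19197/19691) + 105459 = -274141933523/281196459096 + 105459 = 29654423237871541/281196459096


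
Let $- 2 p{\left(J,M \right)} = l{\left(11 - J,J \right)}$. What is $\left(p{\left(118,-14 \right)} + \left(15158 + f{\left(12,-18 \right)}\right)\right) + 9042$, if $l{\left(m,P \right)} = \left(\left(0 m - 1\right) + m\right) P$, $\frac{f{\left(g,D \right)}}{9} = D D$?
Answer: $33488$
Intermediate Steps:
$f{\left(g,D \right)} = 9 D^{2}$ ($f{\left(g,D \right)} = 9 D D = 9 D^{2}$)
$l{\left(m,P \right)} = P \left(-1 + m\right)$ ($l{\left(m,P \right)} = \left(\left(0 - 1\right) + m\right) P = \left(-1 + m\right) P = P \left(-1 + m\right)$)
$p{\left(J,M \right)} = - \frac{J \left(10 - J\right)}{2}$ ($p{\left(J,M \right)} = - \frac{J \left(-1 - \left(-11 + J\right)\right)}{2} = - \frac{J \left(10 - J\right)}{2}$)
$\left(p{\left(118,-14 \right)} + \left(15158 + f{\left(12,-18 \right)}\right)\right) + 9042 = \left(\frac{1}{2} \cdot 118 \left(-10 + 118\right) + \left(15158 + 9 \left(-18\right)^{2}\right)\right) + 9042 = \left(\frac{1}{2} \cdot 118 \cdot 108 + \left(15158 + 9 \cdot 324\right)\right) + 9042 = \left(6372 + \left(15158 + 2916\right)\right) + 9042 = \left(6372 + 18074\right) + 9042 = 24446 + 9042 = 33488$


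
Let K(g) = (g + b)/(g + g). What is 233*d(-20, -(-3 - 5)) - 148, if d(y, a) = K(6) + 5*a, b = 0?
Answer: 18577/2 ≈ 9288.5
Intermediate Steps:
K(g) = ½ (K(g) = (g + 0)/(g + g) = g/((2*g)) = g*(1/(2*g)) = ½)
d(y, a) = ½ + 5*a
233*d(-20, -(-3 - 5)) - 148 = 233*(½ + 5*(-(-3 - 5))) - 148 = 233*(½ + 5*(-1*(-8))) - 148 = 233*(½ + 5*8) - 148 = 233*(½ + 40) - 148 = 233*(81/2) - 148 = 18873/2 - 148 = 18577/2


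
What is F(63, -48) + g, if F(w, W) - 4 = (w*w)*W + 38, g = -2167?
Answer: -192637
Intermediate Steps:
F(w, W) = 42 + W*w² (F(w, W) = 4 + ((w*w)*W + 38) = 4 + (w²*W + 38) = 4 + (W*w² + 38) = 4 + (38 + W*w²) = 42 + W*w²)
F(63, -48) + g = (42 - 48*63²) - 2167 = (42 - 48*3969) - 2167 = (42 - 190512) - 2167 = -190470 - 2167 = -192637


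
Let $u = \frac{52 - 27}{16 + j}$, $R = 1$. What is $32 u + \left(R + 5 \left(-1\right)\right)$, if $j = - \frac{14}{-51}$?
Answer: $\frac{3748}{83} \approx 45.157$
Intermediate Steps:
$j = \frac{14}{51}$ ($j = \left(-14\right) \left(- \frac{1}{51}\right) = \frac{14}{51} \approx 0.27451$)
$u = \frac{255}{166}$ ($u = \frac{52 - 27}{16 + \frac{14}{51}} = \frac{25}{\frac{830}{51}} = 25 \cdot \frac{51}{830} = \frac{255}{166} \approx 1.5361$)
$32 u + \left(R + 5 \left(-1\right)\right) = 32 \cdot \frac{255}{166} + \left(1 + 5 \left(-1\right)\right) = \frac{4080}{83} + \left(1 - 5\right) = \frac{4080}{83} - 4 = \frac{3748}{83}$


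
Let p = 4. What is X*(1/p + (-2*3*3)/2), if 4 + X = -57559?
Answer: 2014705/4 ≈ 5.0368e+5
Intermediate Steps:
X = -57563 (X = -4 - 57559 = -57563)
X*(1/p + (-2*3*3)/2) = -57563*(1/4 + (-2*3*3)/2) = -57563*(1*(¼) - 6*3*(½)) = -57563*(¼ - 18*½) = -57563*(¼ - 9) = -57563*(-35/4) = 2014705/4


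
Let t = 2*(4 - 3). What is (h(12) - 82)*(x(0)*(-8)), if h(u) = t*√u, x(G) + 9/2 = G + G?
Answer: -2952 + 144*√3 ≈ -2702.6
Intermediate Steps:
x(G) = -9/2 + 2*G (x(G) = -9/2 + (G + G) = -9/2 + 2*G)
t = 2 (t = 2*1 = 2)
h(u) = 2*√u
(h(12) - 82)*(x(0)*(-8)) = (2*√12 - 82)*((-9/2 + 2*0)*(-8)) = (2*(2*√3) - 82)*((-9/2 + 0)*(-8)) = (4*√3 - 82)*(-9/2*(-8)) = (-82 + 4*√3)*36 = -2952 + 144*√3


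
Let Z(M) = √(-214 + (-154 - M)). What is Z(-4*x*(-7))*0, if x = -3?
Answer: 0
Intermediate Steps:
Z(M) = √(-368 - M)
Z(-4*x*(-7))*0 = √(-368 - (-4*(-3))*(-7))*0 = √(-368 - 12*(-7))*0 = √(-368 - 1*(-84))*0 = √(-368 + 84)*0 = √(-284)*0 = (2*I*√71)*0 = 0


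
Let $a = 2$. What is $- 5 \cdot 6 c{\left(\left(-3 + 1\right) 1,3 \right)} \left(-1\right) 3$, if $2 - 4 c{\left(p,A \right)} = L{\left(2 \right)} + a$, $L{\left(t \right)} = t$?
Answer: $-45$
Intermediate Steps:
$c{\left(p,A \right)} = - \frac{1}{2}$ ($c{\left(p,A \right)} = \frac{1}{2} - \frac{2 + 2}{4} = \frac{1}{2} - 1 = - \frac{1}{2}$)
$- 5 \cdot 6 c{\left(\left(-3 + 1\right) 1,3 \right)} \left(-1\right) 3 = - 5 \cdot 6 \left(- \frac{1}{2}\right) \left(-1\right) 3 = - 5 \left(\left(-3\right) \left(-1\right)\right) 3 = \left(-5\right) 3 \cdot 3 = \left(-15\right) 3 = -45$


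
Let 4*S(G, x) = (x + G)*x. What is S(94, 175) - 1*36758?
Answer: -99957/4 ≈ -24989.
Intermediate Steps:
S(G, x) = x*(G + x)/4 (S(G, x) = ((x + G)*x)/4 = ((G + x)*x)/4 = (x*(G + x))/4 = x*(G + x)/4)
S(94, 175) - 1*36758 = (1/4)*175*(94 + 175) - 1*36758 = (1/4)*175*269 - 36758 = 47075/4 - 36758 = -99957/4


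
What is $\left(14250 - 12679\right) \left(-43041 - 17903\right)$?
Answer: $-95743024$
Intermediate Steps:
$\left(14250 - 12679\right) \left(-43041 - 17903\right) = 1571 \left(-60944\right) = -95743024$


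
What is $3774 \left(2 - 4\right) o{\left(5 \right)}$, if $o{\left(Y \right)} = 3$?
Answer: $-22644$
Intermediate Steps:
$3774 \left(2 - 4\right) o{\left(5 \right)} = 3774 \left(2 - 4\right) 3 = 3774 \left(\left(-2\right) 3\right) = 3774 \left(-6\right) = -22644$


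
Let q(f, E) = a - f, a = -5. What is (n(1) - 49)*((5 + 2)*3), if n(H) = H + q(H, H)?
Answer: -1134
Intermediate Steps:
q(f, E) = -5 - f
n(H) = -5 (n(H) = H + (-5 - H) = -5)
(n(1) - 49)*((5 + 2)*3) = (-5 - 49)*((5 + 2)*3) = -378*3 = -54*21 = -1134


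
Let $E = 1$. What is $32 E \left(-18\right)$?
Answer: $-576$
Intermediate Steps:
$32 E \left(-18\right) = 32 \cdot 1 \left(-18\right) = 32 \left(-18\right) = -576$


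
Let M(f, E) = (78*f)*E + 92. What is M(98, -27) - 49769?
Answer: -256065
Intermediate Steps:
M(f, E) = 92 + 78*E*f (M(f, E) = 78*E*f + 92 = 92 + 78*E*f)
M(98, -27) - 49769 = (92 + 78*(-27)*98) - 49769 = (92 - 206388) - 49769 = -206296 - 49769 = -256065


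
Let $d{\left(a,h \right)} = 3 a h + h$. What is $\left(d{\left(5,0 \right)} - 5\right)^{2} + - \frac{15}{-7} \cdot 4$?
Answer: $\frac{235}{7} \approx 33.571$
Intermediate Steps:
$d{\left(a,h \right)} = h + 3 a h$ ($d{\left(a,h \right)} = 3 a h + h = h + 3 a h$)
$\left(d{\left(5,0 \right)} - 5\right)^{2} + - \frac{15}{-7} \cdot 4 = \left(0 \left(1 + 3 \cdot 5\right) - 5\right)^{2} + - \frac{15}{-7} \cdot 4 = \left(0 \left(1 + 15\right) - 5\right)^{2} + \left(-15\right) \left(- \frac{1}{7}\right) 4 = \left(0 \cdot 16 - 5\right)^{2} + \frac{15}{7} \cdot 4 = \left(0 - 5\right)^{2} + \frac{60}{7} = \left(-5\right)^{2} + \frac{60}{7} = 25 + \frac{60}{7} = \frac{235}{7}$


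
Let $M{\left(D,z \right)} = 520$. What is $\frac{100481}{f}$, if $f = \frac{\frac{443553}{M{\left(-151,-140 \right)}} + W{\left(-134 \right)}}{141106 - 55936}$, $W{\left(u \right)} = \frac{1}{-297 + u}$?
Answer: $\frac{1918011512492400}{191170823} \approx 1.0033 \cdot 10^{7}$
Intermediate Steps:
$f = \frac{191170823}{19088300400}$ ($f = \frac{\frac{443553}{520} + \frac{1}{-297 - 134}}{141106 - 55936} = \frac{443553 \cdot \frac{1}{520} + \frac{1}{-431}}{85170} = \left(\frac{443553}{520} - \frac{1}{431}\right) \frac{1}{85170} = \frac{191170823}{224120} \cdot \frac{1}{85170} = \frac{191170823}{19088300400} \approx 0.010015$)
$\frac{100481}{f} = \frac{100481}{\frac{191170823}{19088300400}} = 100481 \cdot \frac{19088300400}{191170823} = \frac{1918011512492400}{191170823}$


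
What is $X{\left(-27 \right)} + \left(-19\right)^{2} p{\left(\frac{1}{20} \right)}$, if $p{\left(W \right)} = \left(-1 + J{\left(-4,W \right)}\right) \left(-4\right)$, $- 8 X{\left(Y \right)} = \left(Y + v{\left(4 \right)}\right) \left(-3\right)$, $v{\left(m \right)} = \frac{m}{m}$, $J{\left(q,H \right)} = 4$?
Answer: $- \frac{17367}{4} \approx -4341.8$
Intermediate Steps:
$v{\left(m \right)} = 1$
$X{\left(Y \right)} = \frac{3}{8} + \frac{3 Y}{8}$ ($X{\left(Y \right)} = - \frac{\left(Y + 1\right) \left(-3\right)}{8} = - \frac{\left(1 + Y\right) \left(-3\right)}{8} = - \frac{-3 - 3 Y}{8} = \frac{3}{8} + \frac{3 Y}{8}$)
$p{\left(W \right)} = -12$ ($p{\left(W \right)} = \left(-1 + 4\right) \left(-4\right) = 3 \left(-4\right) = -12$)
$X{\left(-27 \right)} + \left(-19\right)^{2} p{\left(\frac{1}{20} \right)} = \left(\frac{3}{8} + \frac{3}{8} \left(-27\right)\right) + \left(-19\right)^{2} \left(-12\right) = \left(\frac{3}{8} - \frac{81}{8}\right) + 361 \left(-12\right) = - \frac{39}{4} - 4332 = - \frac{17367}{4}$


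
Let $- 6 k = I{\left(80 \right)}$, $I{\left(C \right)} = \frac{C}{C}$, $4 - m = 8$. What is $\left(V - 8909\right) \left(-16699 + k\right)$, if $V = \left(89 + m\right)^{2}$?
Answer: $\frac{84364190}{3} \approx 2.8121 \cdot 10^{7}$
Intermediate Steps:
$m = -4$ ($m = 4 - 8 = -4$)
$I{\left(C \right)} = 1$
$k = - \frac{1}{6}$ ($k = \left(- \frac{1}{6}\right) 1 = - \frac{1}{6} \approx -0.16667$)
$V = 7225$ ($V = \left(89 - 4\right)^{2} = 85^{2} = 7225$)
$\left(V - 8909\right) \left(-16699 + k\right) = \left(7225 - 8909\right) \left(-16699 - \frac{1}{6}\right) = \left(-1684\right) \left(- \frac{100195}{6}\right) = \frac{84364190}{3}$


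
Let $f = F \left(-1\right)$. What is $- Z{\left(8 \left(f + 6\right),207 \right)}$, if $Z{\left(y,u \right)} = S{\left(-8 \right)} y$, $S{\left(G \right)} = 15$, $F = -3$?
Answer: $-1080$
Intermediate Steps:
$f = 3$ ($f = \left(-3\right) \left(-1\right) = 3$)
$Z{\left(y,u \right)} = 15 y$
$- Z{\left(8 \left(f + 6\right),207 \right)} = - 15 \cdot 8 \left(3 + 6\right) = - 15 \cdot 8 \cdot 9 = - 15 \cdot 72 = \left(-1\right) 1080 = -1080$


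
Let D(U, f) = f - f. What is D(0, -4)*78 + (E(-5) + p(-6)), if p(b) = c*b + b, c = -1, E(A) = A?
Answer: -5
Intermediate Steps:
D(U, f) = 0
p(b) = 0 (p(b) = -b + b = 0)
D(0, -4)*78 + (E(-5) + p(-6)) = 0*78 + (-5 + 0) = 0 - 5 = -5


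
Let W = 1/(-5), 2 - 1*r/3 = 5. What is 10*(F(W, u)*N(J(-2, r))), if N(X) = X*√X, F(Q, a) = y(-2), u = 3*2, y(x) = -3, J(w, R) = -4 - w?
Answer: 60*I*√2 ≈ 84.853*I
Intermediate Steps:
r = -9 (r = 6 - 3*5 = 6 - 15 = -9)
W = -⅕ ≈ -0.20000
u = 6
F(Q, a) = -3
N(X) = X^(3/2)
10*(F(W, u)*N(J(-2, r))) = 10*(-3*(-4 - 1*(-2))^(3/2)) = 10*(-3*(-4 + 2)^(3/2)) = 10*(-(-6)*I*√2) = 10*(6*I*√2) = 60*I*√2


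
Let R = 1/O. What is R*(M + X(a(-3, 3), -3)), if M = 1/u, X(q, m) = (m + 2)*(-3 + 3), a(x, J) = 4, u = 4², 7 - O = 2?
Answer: 1/80 ≈ 0.012500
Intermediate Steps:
O = 5 (O = 7 - 1*2 = 7 - 2 = 5)
u = 16
X(q, m) = 0 (X(q, m) = (2 + m)*0 = 0)
M = 1/16 ≈ 0.062500
R = ⅕ (R = 1/5 = ⅕ ≈ 0.20000)
R*(M + X(a(-3, 3), -3)) = (1/16 + 0)/5 = (⅕)*(1/16) = 1/80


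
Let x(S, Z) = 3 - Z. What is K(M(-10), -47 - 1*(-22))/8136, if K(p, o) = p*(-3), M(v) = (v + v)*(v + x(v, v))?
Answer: 5/226 ≈ 0.022124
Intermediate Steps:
M(v) = 6*v (M(v) = (v + v)*(v + (3 - v)) = (2*v)*3 = 6*v)
K(p, o) = -3*p
K(M(-10), -47 - 1*(-22))/8136 = -18*(-10)/8136 = -3*(-60)*(1/8136) = 180*(1/8136) = 5/226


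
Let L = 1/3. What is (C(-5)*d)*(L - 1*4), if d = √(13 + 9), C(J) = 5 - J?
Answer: -110*√22/3 ≈ -171.98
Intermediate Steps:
L = ⅓ ≈ 0.33333
d = √22 ≈ 4.6904
(C(-5)*d)*(L - 1*4) = ((5 - 1*(-5))*√22)*(⅓ - 1*4) = ((5 + 5)*√22)*(⅓ - 4) = (10*√22)*(-11/3) = -110*√22/3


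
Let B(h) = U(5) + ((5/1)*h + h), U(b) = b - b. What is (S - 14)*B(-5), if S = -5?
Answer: 570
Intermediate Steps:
U(b) = 0
B(h) = 6*h (B(h) = 0 + ((5/1)*h + h) = 0 + ((5*1)*h + h) = 0 + (5*h + h) = 0 + 6*h = 6*h)
(S - 14)*B(-5) = (-5 - 14)*(6*(-5)) = -19*(-30) = 570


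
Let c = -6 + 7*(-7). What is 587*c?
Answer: -32285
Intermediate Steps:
c = -55 (c = -6 - 49 = -55)
587*c = 587*(-55) = -32285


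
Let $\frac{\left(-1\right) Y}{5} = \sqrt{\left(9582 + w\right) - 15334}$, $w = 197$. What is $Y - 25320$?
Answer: $-25320 - 5 i \sqrt{5555} \approx -25320.0 - 372.66 i$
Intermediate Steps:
$Y = - 5 i \sqrt{5555}$ ($Y = - 5 \sqrt{\left(9582 + 197\right) - 15334} = - 5 \sqrt{9779 - 15334} = - 5 \sqrt{-5555} = - 5 i \sqrt{5555} \approx - 372.66 i$)
$Y - 25320 = - 5 i \sqrt{5555} - 25320 = -25320 - 5 i \sqrt{5555}$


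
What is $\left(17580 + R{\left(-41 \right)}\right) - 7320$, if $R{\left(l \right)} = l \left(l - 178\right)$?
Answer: $19239$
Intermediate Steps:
$R{\left(l \right)} = l \left(-178 + l\right)$
$\left(17580 + R{\left(-41 \right)}\right) - 7320 = \left(17580 - 41 \left(-178 - 41\right)\right) - 7320 = \left(17580 - -8979\right) - 7320 = \left(17580 + 8979\right) - 7320 = 26559 - 7320 = 19239$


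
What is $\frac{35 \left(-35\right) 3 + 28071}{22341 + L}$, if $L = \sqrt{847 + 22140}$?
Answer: $\frac{272515518}{249548647} - \frac{12198 \sqrt{22987}}{249548647} \approx 1.0846$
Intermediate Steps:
$L = \sqrt{22987} \approx 151.61$
$\frac{35 \left(-35\right) 3 + 28071}{22341 + L} = \frac{35 \left(-35\right) 3 + 28071}{22341 + \sqrt{22987}} = \frac{\left(-1225\right) 3 + 28071}{22341 + \sqrt{22987}} = \frac{-3675 + 28071}{22341 + \sqrt{22987}} = \frac{24396}{22341 + \sqrt{22987}}$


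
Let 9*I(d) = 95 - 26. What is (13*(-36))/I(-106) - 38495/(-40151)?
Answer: -55486619/923473 ≈ -60.085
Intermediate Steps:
I(d) = 23/3 (I(d) = (95 - 26)/9 = (⅑)*69 = 23/3)
(13*(-36))/I(-106) - 38495/(-40151) = (13*(-36))/(23/3) - 38495/(-40151) = -468*3/23 - 38495*(-1/40151) = -1404/23 + 38495/40151 = -55486619/923473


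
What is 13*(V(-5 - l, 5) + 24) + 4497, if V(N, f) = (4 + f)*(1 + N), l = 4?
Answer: 3873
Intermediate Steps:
V(N, f) = (1 + N)*(4 + f)
13*(V(-5 - l, 5) + 24) + 4497 = 13*((4 + 5 + 4*(-5 - 1*4) + (-5 - 1*4)*5) + 24) + 4497 = 13*((4 + 5 + 4*(-5 - 4) + (-5 - 4)*5) + 24) + 4497 = 13*((4 + 5 + 4*(-9) - 9*5) + 24) + 4497 = 13*((4 + 5 - 36 - 45) + 24) + 4497 = 13*(-72 + 24) + 4497 = 13*(-48) + 4497 = -624 + 4497 = 3873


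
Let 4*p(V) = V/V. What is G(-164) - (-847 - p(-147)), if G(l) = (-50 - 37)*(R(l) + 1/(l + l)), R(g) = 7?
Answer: 78233/328 ≈ 238.52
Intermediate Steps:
p(V) = ¼ (p(V) = (V/V)/4 = (¼)*1 = ¼)
G(l) = -609 - 87/(2*l) (G(l) = (-50 - 37)*(7 + 1/(l + l)) = -87*(7 + 1/(2*l)) = -609 - 87/(2*l))
G(-164) - (-847 - p(-147)) = (-609 - 87/2/(-164)) - (-847 - 1*¼) = (-609 - 87/2*(-1/164)) - (-847 - ¼) = (-609 + 87/328) - 1*(-3389/4) = -199665/328 + 3389/4 = 78233/328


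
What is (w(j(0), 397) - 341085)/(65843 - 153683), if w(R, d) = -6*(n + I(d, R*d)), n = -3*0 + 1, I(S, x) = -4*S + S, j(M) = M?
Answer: 7421/1952 ≈ 3.8017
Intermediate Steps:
I(S, x) = -3*S
n = 1 (n = 0 + 1 = 1)
w(R, d) = -6 + 18*d (w(R, d) = -6*(1 - 3*d) = -6 + 18*d)
(w(j(0), 397) - 341085)/(65843 - 153683) = ((-6 + 18*397) - 341085)/(65843 - 153683) = ((-6 + 7146) - 341085)/(-87840) = (7140 - 341085)*(-1/87840) = -333945*(-1/87840) = 7421/1952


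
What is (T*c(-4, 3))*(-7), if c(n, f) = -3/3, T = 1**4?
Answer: 7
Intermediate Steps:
T = 1
c(n, f) = -1 (c(n, f) = -3*1/3 = -1)
(T*c(-4, 3))*(-7) = (1*(-1))*(-7) = -1*(-7) = 7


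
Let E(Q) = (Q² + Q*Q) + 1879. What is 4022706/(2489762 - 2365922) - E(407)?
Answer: -6876102829/20640 ≈ -3.3314e+5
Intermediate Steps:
E(Q) = 1879 + 2*Q² (E(Q) = (Q² + Q²) + 1879 = 2*Q² + 1879 = 1879 + 2*Q²)
4022706/(2489762 - 2365922) - E(407) = 4022706/(2489762 - 2365922) - (1879 + 2*407²) = 4022706/123840 - (1879 + 2*165649) = 4022706*(1/123840) - (1879 + 331298) = 670451/20640 - 1*333177 = 670451/20640 - 333177 = -6876102829/20640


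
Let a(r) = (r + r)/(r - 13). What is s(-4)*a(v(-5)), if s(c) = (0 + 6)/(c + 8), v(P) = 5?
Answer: -15/8 ≈ -1.8750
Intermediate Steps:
s(c) = 6/(8 + c)
a(r) = 2*r/(-13 + r) (a(r) = (2*r)/(-13 + r) = 2*r/(-13 + r))
s(-4)*a(v(-5)) = (6/(8 - 4))*(2*5/(-13 + 5)) = (6/4)*(2*5/(-8)) = (6*(1/4))*(2*5*(-1/8)) = (3/2)*(-5/4) = -15/8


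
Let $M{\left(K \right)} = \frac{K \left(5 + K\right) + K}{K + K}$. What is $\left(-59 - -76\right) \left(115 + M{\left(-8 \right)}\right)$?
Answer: $1938$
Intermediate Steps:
$M{\left(K \right)} = \frac{K + K \left(5 + K\right)}{2 K}$
$\left(-59 - -76\right) \left(115 + M{\left(-8 \right)}\right) = \left(-59 - -76\right) \left(115 + \left(3 + \frac{1}{2} \left(-8\right)\right)\right) = \left(-59 + 76\right) \left(115 + \left(3 - 4\right)\right) = 17 \left(115 - 1\right) = 17 \cdot 114 = 1938$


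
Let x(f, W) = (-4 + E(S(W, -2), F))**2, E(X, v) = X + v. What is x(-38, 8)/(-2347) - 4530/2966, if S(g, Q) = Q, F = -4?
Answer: -5464255/3480601 ≈ -1.5699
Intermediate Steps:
x(f, W) = 100 (x(f, W) = (-4 + (-2 - 4))**2 = (-4 - 6)**2 = (-10)**2 = 100)
x(-38, 8)/(-2347) - 4530/2966 = 100/(-2347) - 4530/2966 = 100*(-1/2347) - 4530*1/2966 = -100/2347 - 2265/1483 = -5464255/3480601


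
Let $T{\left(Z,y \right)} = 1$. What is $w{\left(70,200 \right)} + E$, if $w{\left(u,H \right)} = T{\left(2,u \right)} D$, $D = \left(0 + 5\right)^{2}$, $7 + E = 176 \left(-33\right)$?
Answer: $-5790$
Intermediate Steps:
$E = -5815$ ($E = -7 + 176 \left(-33\right) = -7 - 5808 = -5815$)
$D = 25$ ($D = 5^{2} = 25$)
$w{\left(u,H \right)} = 25$ ($w{\left(u,H \right)} = 1 \cdot 25 = 25$)
$w{\left(70,200 \right)} + E = 25 - 5815 = -5790$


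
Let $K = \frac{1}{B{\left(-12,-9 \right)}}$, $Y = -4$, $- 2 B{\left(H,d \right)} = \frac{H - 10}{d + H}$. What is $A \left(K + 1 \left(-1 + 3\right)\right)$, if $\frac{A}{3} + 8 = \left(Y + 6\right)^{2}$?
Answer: $- \frac{12}{11} \approx -1.0909$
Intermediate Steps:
$B{\left(H,d \right)} = - \frac{-10 + H}{2 \left(H + d\right)}$ ($B{\left(H,d \right)} = - \frac{\left(H - 10\right) \frac{1}{d + H}}{2} = - \frac{\left(-10 + H\right) \frac{1}{H + d}}{2} = - \frac{\frac{1}{H + d} \left(-10 + H\right)}{2} = - \frac{-10 + H}{2 \left(H + d\right)}$)
$K = - \frac{21}{11}$ ($K = \frac{1}{\frac{1}{-12 - 9} \left(5 - -6\right)} = \frac{1}{\frac{1}{-21} \left(5 + 6\right)} = \frac{1}{\left(- \frac{1}{21}\right) 11} = \frac{1}{- \frac{11}{21}} = - \frac{21}{11} \approx -1.9091$)
$A = -12$ ($A = -24 + 3 \left(-4 + 6\right)^{2} = -24 + 3 \cdot 2^{2} = -24 + 3 \cdot 4 = -24 + 12 = -12$)
$A \left(K + 1 \left(-1 + 3\right)\right) = - 12 \left(- \frac{21}{11} + 1 \left(-1 + 3\right)\right) = - 12 \left(- \frac{21}{11} + 1 \cdot 2\right) = - 12 \left(- \frac{21}{11} + 2\right) = \left(-12\right) \frac{1}{11} = - \frac{12}{11}$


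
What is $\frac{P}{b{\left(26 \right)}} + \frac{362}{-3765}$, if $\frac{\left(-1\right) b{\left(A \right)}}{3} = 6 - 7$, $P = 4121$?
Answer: $\frac{1723831}{1255} \approx 1373.6$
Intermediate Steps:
$b{\left(A \right)} = 3$ ($b{\left(A \right)} = - 3 \left(6 - 7\right) = \left(-3\right) \left(-1\right) = 3$)
$\frac{P}{b{\left(26 \right)}} + \frac{362}{-3765} = \frac{4121}{3} + \frac{362}{-3765} = 4121 \cdot \frac{1}{3} + 362 \left(- \frac{1}{3765}\right) = \frac{4121}{3} - \frac{362}{3765} = \frac{1723831}{1255}$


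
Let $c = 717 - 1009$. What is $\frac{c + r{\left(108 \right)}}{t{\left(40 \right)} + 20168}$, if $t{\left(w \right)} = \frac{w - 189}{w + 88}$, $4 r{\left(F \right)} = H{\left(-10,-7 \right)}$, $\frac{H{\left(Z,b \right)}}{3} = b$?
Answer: $- \frac{38048}{2581355} \approx -0.01474$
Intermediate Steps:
$H{\left(Z,b \right)} = 3 b$
$r{\left(F \right)} = - \frac{21}{4}$ ($r{\left(F \right)} = \frac{3 \left(-7\right)}{4} = \frac{1}{4} \left(-21\right) = - \frac{21}{4}$)
$t{\left(w \right)} = \frac{-189 + w}{88 + w}$
$c = -292$ ($c = 717 - 1009 = -292$)
$\frac{c + r{\left(108 \right)}}{t{\left(40 \right)} + 20168} = \frac{-292 - \frac{21}{4}}{\frac{-189 + 40}{88 + 40} + 20168} = - \frac{1189}{4 \left(\frac{1}{128} \left(-149\right) + 20168\right)} = - \frac{1189}{4 \left(- \frac{149}{128} + 20168\right)} = - \frac{1189}{4 \cdot \frac{2581355}{128}} = \left(- \frac{1189}{4}\right) \frac{128}{2581355} = - \frac{38048}{2581355}$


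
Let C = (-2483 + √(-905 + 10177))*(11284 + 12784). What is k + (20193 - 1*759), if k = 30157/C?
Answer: 2879400000529873/148163017156 - 30157*√2318/74081508578 ≈ 19434.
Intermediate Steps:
C = -59760844 + 48136*√2318 (C = (-2483 + √9272)*24068 = (-2483 + 2*√2318)*24068 = -59760844 + 48136*√2318 ≈ -5.7443e+7)
k = 30157/(-59760844 + 48136*√2318) ≈ -0.00052499
k + (20193 - 1*759) = (-74879831/148163017156 - 30157*√2318/74081508578) + (20193 - 1*759) = (-74879831/148163017156 - 30157*√2318/74081508578) + (20193 - 759) = (-74879831/148163017156 - 30157*√2318/74081508578) + 19434 = 2879400000529873/148163017156 - 30157*√2318/74081508578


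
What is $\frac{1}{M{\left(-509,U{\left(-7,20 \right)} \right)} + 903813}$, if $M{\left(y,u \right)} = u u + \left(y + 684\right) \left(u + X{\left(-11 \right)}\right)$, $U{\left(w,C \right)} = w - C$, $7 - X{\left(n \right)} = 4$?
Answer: $\frac{1}{900342} \approx 1.1107 \cdot 10^{-6}$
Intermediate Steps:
$X{\left(n \right)} = 3$ ($X{\left(n \right)} = 7 - 4 = 3$)
$M{\left(y,u \right)} = u^{2} + \left(3 + u\right) \left(684 + y\right)$ ($M{\left(y,u \right)} = u u + \left(y + 684\right) \left(u + 3\right) = u^{2} + \left(684 + y\right) \left(3 + u\right) = u^{2} + \left(3 + u\right) \left(684 + y\right)$)
$\frac{1}{M{\left(-509,U{\left(-7,20 \right)} \right)} + 903813} = \frac{1}{\left(2052 + \left(-7 - 20\right)^{2} + 3 \left(-509\right) + 684 \left(-7 - 20\right) + \left(-7 - 20\right) \left(-509\right)\right) + 903813} = \frac{1}{\left(2052 + \left(-7 - 20\right)^{2} - 1527 + 684 \left(-7 - 20\right) + \left(-7 - 20\right) \left(-509\right)\right) + 903813} = \frac{1}{\left(2052 + \left(-27\right)^{2} - 1527 + 684 \left(-27\right) - -13743\right) + 903813} = \frac{1}{\left(2052 + 729 - 1527 - 18468 + 13743\right) + 903813} = \frac{1}{-3471 + 903813} = \frac{1}{900342}$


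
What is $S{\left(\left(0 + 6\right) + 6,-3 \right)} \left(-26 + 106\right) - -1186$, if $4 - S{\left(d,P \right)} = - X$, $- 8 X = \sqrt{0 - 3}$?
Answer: $1506 - 10 i \sqrt{3} \approx 1506.0 - 17.32 i$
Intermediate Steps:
$X = - \frac{i \sqrt{3}}{8}$ ($X = - \frac{\sqrt{0 - 3}}{8} = - \frac{\sqrt{-3}}{8} = - \frac{i \sqrt{3}}{8} \approx - 0.21651 i$)
$S{\left(d,P \right)} = 4 - \frac{i \sqrt{3}}{8}$ ($S{\left(d,P \right)} = 4 - - \frac{\left(-1\right) i \sqrt{3}}{8} = 4 - \frac{i \sqrt{3}}{8}$)
$S{\left(\left(0 + 6\right) + 6,-3 \right)} \left(-26 + 106\right) - -1186 = \left(4 - \frac{i \sqrt{3}}{8}\right) \left(-26 + 106\right) - -1186 = \left(4 - \frac{i \sqrt{3}}{8}\right) 80 + \left(-60 + 1246\right) = \left(320 - 10 i \sqrt{3}\right) + 1186 = 1506 - 10 i \sqrt{3}$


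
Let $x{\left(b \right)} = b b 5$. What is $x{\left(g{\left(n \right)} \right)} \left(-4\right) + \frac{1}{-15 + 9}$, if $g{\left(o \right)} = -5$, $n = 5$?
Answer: $- \frac{3001}{6} \approx -500.17$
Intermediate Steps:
$x{\left(b \right)} = 5 b^{2}$ ($x{\left(b \right)} = b^{2} \cdot 5 = 5 b^{2}$)
$x{\left(g{\left(n \right)} \right)} \left(-4\right) + \frac{1}{-15 + 9} = 5 \left(-5\right)^{2} \left(-4\right) + \frac{1}{-15 + 9} = 5 \cdot 25 \left(-4\right) + \frac{1}{-6} = 125 \left(-4\right) - \frac{1}{6} = -500 - \frac{1}{6} = - \frac{3001}{6}$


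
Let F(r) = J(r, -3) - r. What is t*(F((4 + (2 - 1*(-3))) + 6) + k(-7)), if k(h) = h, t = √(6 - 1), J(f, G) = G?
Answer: -25*√5 ≈ -55.902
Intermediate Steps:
t = √5 ≈ 2.2361
F(r) = -3 - r
t*(F((4 + (2 - 1*(-3))) + 6) + k(-7)) = √5*((-3 - ((4 + (2 - 1*(-3))) + 6)) - 7) = √5*((-3 - ((4 + (2 + 3)) + 6)) - 7) = √5*((-3 - ((4 + 5) + 6)) - 7) = √5*((-3 - (9 + 6)) - 7) = √5*((-3 - 1*15) - 7) = √5*((-3 - 15) - 7) = √5*(-18 - 7) = √5*(-25) = -25*√5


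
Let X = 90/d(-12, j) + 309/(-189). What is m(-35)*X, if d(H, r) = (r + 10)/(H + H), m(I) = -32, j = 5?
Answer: 293600/63 ≈ 4660.3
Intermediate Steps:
d(H, r) = (10 + r)/(2*H) (d(H, r) = (10 + r)/((2*H)) = (10 + r)*(1/(2*H)) = (10 + r)/(2*H))
X = -9175/63 (X = 90/(((½)*(10 + 5)/(-12))) + 309/(-189) = 90/(((½)*(-1/12)*15)) + 309*(-1/189) = 90/(-5/8) - 103/63 = 90*(-8/5) - 103/63 = -144 - 103/63 = -9175/63 ≈ -145.64)
m(-35)*X = -32*(-9175/63) = 293600/63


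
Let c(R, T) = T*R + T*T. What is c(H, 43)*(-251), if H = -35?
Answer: -86344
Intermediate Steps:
c(R, T) = T**2 + R*T (c(R, T) = R*T + T**2 = T**2 + R*T)
c(H, 43)*(-251) = (43*(-35 + 43))*(-251) = (43*8)*(-251) = 344*(-251) = -86344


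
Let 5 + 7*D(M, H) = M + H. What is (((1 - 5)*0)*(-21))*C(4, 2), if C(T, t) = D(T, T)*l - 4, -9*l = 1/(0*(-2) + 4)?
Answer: 0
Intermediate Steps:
l = -1/36 (l = -1/(9*(0*(-2) + 4)) = -1/(9*(0 + 4)) = -1/9/4 = -1/9*1/4 = -1/36 ≈ -0.027778)
D(M, H) = -5/7 + H/7 + M/7 (D(M, H) = -5/7 + (M + H)/7 = -5/7 + (H + M)/7 = -5/7 + (H/7 + M/7) = -5/7 + H/7 + M/7)
C(T, t) = -1003/252 - T/126 (C(T, t) = (-5/7 + T/7 + T/7)*(-1/36) - 4 = (-5/7 + 2*T/7)*(-1/36) - 4 = (5/252 - T/126) - 4 = -1003/252 - T/126)
(((1 - 5)*0)*(-21))*C(4, 2) = (((1 - 5)*0)*(-21))*(-1003/252 - 1/126*4) = (-4*0*(-21))*(-1003/252 - 2/63) = (0*(-21))*(-337/84) = 0*(-337/84) = 0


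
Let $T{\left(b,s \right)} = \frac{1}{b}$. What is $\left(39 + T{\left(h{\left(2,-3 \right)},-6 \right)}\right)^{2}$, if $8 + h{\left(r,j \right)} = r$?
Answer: $\frac{54289}{36} \approx 1508.0$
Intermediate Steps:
$h{\left(r,j \right)} = -8 + r$
$\left(39 + T{\left(h{\left(2,-3 \right)},-6 \right)}\right)^{2} = \left(39 + \frac{1}{-8 + 2}\right)^{2} = \left(39 + \frac{1}{-6}\right)^{2} = \left(39 - \frac{1}{6}\right)^{2} = \left(\frac{233}{6}\right)^{2} = \frac{54289}{36}$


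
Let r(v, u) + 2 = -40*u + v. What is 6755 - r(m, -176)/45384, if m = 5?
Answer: 306561877/45384 ≈ 6754.8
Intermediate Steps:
r(v, u) = -2 + v - 40*u (r(v, u) = -2 + (-40*u + v) = -2 + (v - 40*u) = -2 + v - 40*u)
6755 - r(m, -176)/45384 = 6755 - (-2 + 5 - 40*(-176))/45384 = 6755 - (-2 + 5 + 7040)/45384 = 6755 - 7043/45384 = 306561877/45384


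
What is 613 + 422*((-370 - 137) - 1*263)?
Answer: -324327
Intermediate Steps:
613 + 422*((-370 - 137) - 1*263) = 613 + 422*(-507 - 263) = 613 + 422*(-770) = 613 - 324940 = -324327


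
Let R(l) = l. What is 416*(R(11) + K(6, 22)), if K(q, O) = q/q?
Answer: 4992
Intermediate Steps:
K(q, O) = 1
416*(R(11) + K(6, 22)) = 416*(11 + 1) = 416*12 = 4992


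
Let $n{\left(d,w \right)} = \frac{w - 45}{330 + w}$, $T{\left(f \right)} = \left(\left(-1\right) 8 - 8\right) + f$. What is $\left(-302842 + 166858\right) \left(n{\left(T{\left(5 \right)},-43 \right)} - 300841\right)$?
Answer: $\frac{11741056416720}{287} \approx 4.091 \cdot 10^{10}$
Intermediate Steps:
$T{\left(f \right)} = -16 + f$ ($T{\left(f \right)} = \left(-8 - 8\right) + f = -16 + f$)
$n{\left(d,w \right)} = \frac{-45 + w}{330 + w}$
$\left(-302842 + 166858\right) \left(n{\left(T{\left(5 \right)},-43 \right)} - 300841\right) = \left(-302842 + 166858\right) \left(\frac{-45 - 43}{330 - 43} - 300841\right) = - 135984 \left(\frac{1}{287} \left(-88\right) - 300841\right) = - 135984 \left(- \frac{88}{287} - 300841\right) = \left(-135984\right) \left(- \frac{86341455}{287}\right) = \frac{11741056416720}{287}$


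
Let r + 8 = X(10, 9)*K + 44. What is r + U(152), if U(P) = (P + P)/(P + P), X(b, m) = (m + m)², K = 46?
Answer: 14941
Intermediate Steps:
X(b, m) = 4*m² (X(b, m) = (2*m)² = 4*m²)
U(P) = 1 (U(P) = (2*P)/((2*P)) = (2*P)*(1/(2*P)) = 1)
r = 14940 (r = -8 + ((4*9²)*46 + 44) = -8 + ((4*81)*46 + 44) = -8 + (324*46 + 44) = -8 + (14904 + 44) = -8 + 14948 = 14940)
r + U(152) = 14940 + 1 = 14941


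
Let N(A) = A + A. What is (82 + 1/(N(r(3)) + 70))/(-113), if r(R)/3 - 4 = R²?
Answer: -12137/16724 ≈ -0.72572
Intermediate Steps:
r(R) = 12 + 3*R²
N(A) = 2*A
(82 + 1/(N(r(3)) + 70))/(-113) = (82 + 1/(2*(12 + 3*3²) + 70))/(-113) = -(82 + 1/(2*(12 + 3*9) + 70))/113 = -(82 + 1/(2*(12 + 27) + 70))/113 = -(82 + 1/(2*39 + 70))/113 = -(82 + 1/(78 + 70))/113 = -(82 + 1/148)/113 = -1/113*12137/148 = -12137/16724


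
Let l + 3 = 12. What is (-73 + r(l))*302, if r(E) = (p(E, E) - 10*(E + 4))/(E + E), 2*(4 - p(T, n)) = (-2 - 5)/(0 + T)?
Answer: -3912863/162 ≈ -24153.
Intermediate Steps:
l = 9 (l = -3 + 12 = 9)
p(T, n) = 4 + 7/(2*T) (p(T, n) = 4 - (-2 - 5)/(2*(0 + T)) = 4 - (-7)/(2*T) = 4 + 7/(2*T))
r(E) = (-36 - 10*E + 7/(2*E))/(2*E) (r(E) = ((4 + 7/(2*E)) - 10*(E + 4))/(E + E) = ((4 + 7/(2*E)) - 10*(4 + E))/((2*E)) = ((4 + 7/(2*E)) + (-40 - 10*E))*(1/(2*E)) = (-36 - 10*E + 7/(2*E))*(1/(2*E)) = (-36 - 10*E + 7/(2*E))/(2*E))
(-73 + r(l))*302 = (-73 + (-5 - 18/9 + (7/4)/9²))*302 = (-73 + (-5 - 18*⅑ + (7/4)*(1/81)))*302 = (-73 + (-5 - 2 + 7/324))*302 = (-73 - 2261/324)*302 = -25913/324*302 = -3912863/162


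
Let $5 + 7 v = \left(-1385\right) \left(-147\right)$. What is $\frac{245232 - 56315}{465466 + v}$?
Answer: $\frac{1322419}{3461852} \approx 0.382$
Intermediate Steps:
$v = \frac{203590}{7}$ ($v = - \frac{5}{7} + \frac{\left(-1385\right) \left(-147\right)}{7} = - \frac{5}{7} + \frac{1}{7} \cdot 203595 = - \frac{5}{7} + 29085 = \frac{203590}{7} \approx 29084.0$)
$\frac{245232 - 56315}{465466 + v} = \frac{245232 - 56315}{465466 + \frac{203590}{7}} = \frac{188917}{\frac{3461852}{7}} = 188917 \cdot \frac{7}{3461852} = \frac{1322419}{3461852}$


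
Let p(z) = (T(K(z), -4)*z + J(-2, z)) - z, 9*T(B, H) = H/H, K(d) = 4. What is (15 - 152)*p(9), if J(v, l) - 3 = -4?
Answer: 1233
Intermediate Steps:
J(v, l) = -1 (J(v, l) = 3 - 4 = -1)
T(B, H) = ⅑ (T(B, H) = (H/H)/9 = (⅑)*1 = ⅑)
p(z) = -1 - 8*z/9 (p(z) = (z/9 - 1) - z = (-1 + z/9) - z = -1 - 8*z/9)
(15 - 152)*p(9) = (15 - 152)*(-1 - 8/9*9) = -137*(-1 - 8) = -137*(-9) = 1233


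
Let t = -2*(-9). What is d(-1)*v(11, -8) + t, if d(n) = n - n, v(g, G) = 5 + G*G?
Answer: 18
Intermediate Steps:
v(g, G) = 5 + G²
t = 18
d(n) = 0
d(-1)*v(11, -8) + t = 0*(5 + (-8)²) + 18 = 0*(5 + 64) + 18 = 0*69 + 18 = 0 + 18 = 18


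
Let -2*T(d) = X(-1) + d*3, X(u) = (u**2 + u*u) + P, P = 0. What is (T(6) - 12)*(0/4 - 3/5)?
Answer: 66/5 ≈ 13.200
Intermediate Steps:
X(u) = 2*u**2 (X(u) = (u**2 + u*u) + 0 = (u**2 + u**2) + 0 = 2*u**2 + 0 = 2*u**2)
T(d) = -1 - 3*d/2 (T(d) = -(2*(-1)**2 + d*3)/2 = -(2*1 + 3*d)/2 = -(2 + 3*d)/2 = -1 - 3*d/2)
(T(6) - 12)*(0/4 - 3/5) = ((-1 - 3/2*6) - 12)*(0/4 - 3/5) = ((-1 - 9) - 12)*(0*(1/4) - 3*1/5) = (-10 - 12)*(0 - 3/5) = -22*(-3/5) = 66/5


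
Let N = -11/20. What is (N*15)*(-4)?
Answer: 33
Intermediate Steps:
N = -11/20 (N = -11*1/20 = -11/20 ≈ -0.55000)
(N*15)*(-4) = -11/20*15*(-4) = -33/4*(-4) = 33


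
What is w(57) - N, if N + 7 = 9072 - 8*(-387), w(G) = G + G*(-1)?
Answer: -12161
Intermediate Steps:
w(G) = 0 (w(G) = G - G = 0)
N = 12161 (N = -7 + (9072 - 8*(-387)) = -7 + (9072 + 3096) = -7 + 12168 = 12161)
w(57) - N = 0 - 1*12161 = 0 - 12161 = -12161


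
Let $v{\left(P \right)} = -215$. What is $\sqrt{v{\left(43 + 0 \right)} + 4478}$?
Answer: $7 \sqrt{87} \approx 65.292$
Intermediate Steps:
$\sqrt{v{\left(43 + 0 \right)} + 4478} = \sqrt{-215 + 4478} = \sqrt{4263} = 7 \sqrt{87}$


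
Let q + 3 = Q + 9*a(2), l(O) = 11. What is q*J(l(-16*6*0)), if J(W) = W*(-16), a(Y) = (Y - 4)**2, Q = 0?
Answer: -5808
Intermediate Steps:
a(Y) = (-4 + Y)**2
J(W) = -16*W
q = 33 (q = -3 + (0 + 9*(-4 + 2)**2) = -3 + (0 + 9*(-2)**2) = -3 + (0 + 9*4) = -3 + (0 + 36) = -3 + 36 = 33)
q*J(l(-16*6*0)) = 33*(-16*11) = 33*(-176) = -5808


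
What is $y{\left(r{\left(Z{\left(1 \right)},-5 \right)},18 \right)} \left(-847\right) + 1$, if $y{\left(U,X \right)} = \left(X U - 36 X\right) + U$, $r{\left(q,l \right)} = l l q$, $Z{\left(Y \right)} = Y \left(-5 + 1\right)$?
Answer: $2158157$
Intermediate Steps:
$Z{\left(Y \right)} = - 4 Y$ ($Z{\left(Y \right)} = Y \left(-4\right) = - 4 Y$)
$r{\left(q,l \right)} = q l^{2}$ ($r{\left(q,l \right)} = l^{2} q = q l^{2}$)
$y{\left(U,X \right)} = U - 36 X + U X$ ($y{\left(U,X \right)} = \left(U X - 36 X\right) + U = \left(- 36 X + U X\right) + U = U - 36 X + U X$)
$y{\left(r{\left(Z{\left(1 \right)},-5 \right)},18 \right)} \left(-847\right) + 1 = \left(\left(-4\right) 1 \left(-5\right)^{2} - 648 + \left(-4\right) 1 \left(-5\right)^{2} \cdot 18\right) \left(-847\right) + 1 = \left(\left(-4\right) 25 - 648 + \left(-4\right) 25 \cdot 18\right) \left(-847\right) + 1 = \left(-100 - 648 - 1800\right) \left(-847\right) + 1 = \left(-2548\right) \left(-847\right) + 1 = 2158156 + 1 = 2158157$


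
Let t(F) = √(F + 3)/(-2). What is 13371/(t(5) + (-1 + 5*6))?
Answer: 387759/839 + 13371*√2/839 ≈ 484.71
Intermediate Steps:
t(F) = -√(3 + F)/2 (t(F) = √(3 + F)*(-½) = -√(3 + F)/2)
13371/(t(5) + (-1 + 5*6)) = 13371/(-√(3 + 5)/2 + (-1 + 5*6)) = 13371/(-√2 + (-1 + 30)) = 13371/(-√2 + 29) = 13371/(29 - √2)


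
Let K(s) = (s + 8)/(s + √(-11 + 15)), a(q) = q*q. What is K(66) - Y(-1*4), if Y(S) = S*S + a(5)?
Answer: -1357/34 ≈ -39.912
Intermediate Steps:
a(q) = q²
Y(S) = 25 + S² (Y(S) = S*S + 5² = S² + 25 = 25 + S²)
K(s) = (8 + s)/(2 + s) (K(s) = (8 + s)/(s + √4) = (8 + s)/(s + 2) = (8 + s)/(2 + s))
K(66) - Y(-1*4) = (8 + 66)/(2 + 66) - (25 + (-1*4)²) = 74/68 - (25 + (-4)²) = (1/68)*74 - (25 + 16) = 37/34 - 1*41 = 37/34 - 41 = -1357/34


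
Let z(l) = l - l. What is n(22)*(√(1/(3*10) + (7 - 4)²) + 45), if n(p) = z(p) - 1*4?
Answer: -180 - 2*√8130/15 ≈ -192.02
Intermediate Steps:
z(l) = 0
n(p) = -4 (n(p) = 0 - 1*4 = 0 - 4 = -4)
n(22)*(√(1/(3*10) + (7 - 4)²) + 45) = -4*(√(1/(3*10) + (7 - 4)²) + 45) = -4*(√(1/30 + 3²) + 45) = -4*(√(1/30 + 9) + 45) = -4*(√(271/30) + 45) = -4*(√8130/30 + 45) = -4*(45 + √8130/30) = -180 - 2*√8130/15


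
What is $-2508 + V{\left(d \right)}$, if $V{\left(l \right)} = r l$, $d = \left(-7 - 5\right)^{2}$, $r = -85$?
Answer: $-14748$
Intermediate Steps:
$d = 144$ ($d = \left(-12\right)^{2} = 144$)
$V{\left(l \right)} = - 85 l$
$-2508 + V{\left(d \right)} = -2508 - 12240 = -14748$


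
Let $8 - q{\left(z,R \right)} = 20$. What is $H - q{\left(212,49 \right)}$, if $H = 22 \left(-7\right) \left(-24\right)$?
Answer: $3708$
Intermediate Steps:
$q{\left(z,R \right)} = -12$ ($q{\left(z,R \right)} = 8 - 20 = -12$)
$H = 3696$ ($H = \left(-154\right) \left(-24\right) = 3696$)
$H - q{\left(212,49 \right)} = 3696 - -12 = 3696 + 12 = 3708$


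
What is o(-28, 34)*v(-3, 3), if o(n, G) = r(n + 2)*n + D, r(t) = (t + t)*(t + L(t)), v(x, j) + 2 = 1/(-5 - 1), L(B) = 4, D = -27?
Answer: 416767/6 ≈ 69461.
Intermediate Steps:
v(x, j) = -13/6 (v(x, j) = -2 + 1/(-5 - 1) = -2 + 1/(-6) = -2 - ⅙ = -13/6)
r(t) = 2*t*(4 + t) (r(t) = (t + t)*(t + 4) = (2*t)*(4 + t) = 2*t*(4 + t))
o(n, G) = -27 + 2*n*(2 + n)*(6 + n) (o(n, G) = (2*(n + 2)*(4 + (n + 2)))*n - 27 = (2*(2 + n)*(4 + (2 + n)))*n - 27 = (2*(2 + n)*(6 + n))*n - 27 = 2*n*(2 + n)*(6 + n) - 27 = -27 + 2*n*(2 + n)*(6 + n))
o(-28, 34)*v(-3, 3) = (-27 + 2*(-28)*(2 - 28)*(6 - 28))*(-13/6) = (-27 + 2*(-28)*(-26)*(-22))*(-13/6) = (-27 - 32032)*(-13/6) = -32059*(-13/6) = 416767/6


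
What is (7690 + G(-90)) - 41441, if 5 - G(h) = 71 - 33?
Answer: -33784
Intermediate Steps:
G(h) = -33 (G(h) = 5 - (71 - 33) = 5 - 1*38 = 5 - 38 = -33)
(7690 + G(-90)) - 41441 = (7690 - 33) - 41441 = 7657 - 41441 = -33784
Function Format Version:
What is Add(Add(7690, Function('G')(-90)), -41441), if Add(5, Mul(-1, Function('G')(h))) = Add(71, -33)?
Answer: -33784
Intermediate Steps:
Function('G')(h) = -33 (Function('G')(h) = Add(5, Mul(-1, Add(71, -33))) = Add(5, Mul(-1, 38)) = Add(5, -38) = -33)
Add(Add(7690, Function('G')(-90)), -41441) = Add(Add(7690, -33), -41441) = Add(7657, -41441) = -33784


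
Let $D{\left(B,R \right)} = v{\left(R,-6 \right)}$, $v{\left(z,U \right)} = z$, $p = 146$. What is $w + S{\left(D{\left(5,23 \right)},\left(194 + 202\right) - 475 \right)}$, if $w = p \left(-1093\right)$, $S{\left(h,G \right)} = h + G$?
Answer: $-159634$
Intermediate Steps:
$D{\left(B,R \right)} = R$
$S{\left(h,G \right)} = G + h$
$w = -159578$ ($w = 146 \left(-1093\right) = -159578$)
$w + S{\left(D{\left(5,23 \right)},\left(194 + 202\right) - 475 \right)} = -159578 + \left(\left(\left(194 + 202\right) - 475\right) + 23\right) = -159578 + \left(\left(396 - 475\right) + 23\right) = -159578 + \left(-79 + 23\right) = -159578 - 56 = -159634$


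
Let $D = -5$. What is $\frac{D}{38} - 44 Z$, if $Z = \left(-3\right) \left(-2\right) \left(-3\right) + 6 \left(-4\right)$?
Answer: $\frac{70219}{38} \approx 1847.9$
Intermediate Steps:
$Z = -42$ ($Z = 6 \left(-3\right) - 24 = -18 - 24 = -42$)
$\frac{D}{38} - 44 Z = - \frac{5}{38} - -1848 = \left(-5\right) \frac{1}{38} + 1848 = - \frac{5}{38} + 1848 = \frac{70219}{38}$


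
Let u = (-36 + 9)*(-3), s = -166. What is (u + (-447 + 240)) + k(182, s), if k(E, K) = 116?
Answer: -10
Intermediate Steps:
u = 81 (u = -27*(-3) = 81)
(u + (-447 + 240)) + k(182, s) = (81 + (-447 + 240)) + 116 = (81 - 207) + 116 = -126 + 116 = -10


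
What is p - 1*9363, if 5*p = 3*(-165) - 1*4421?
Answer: -51731/5 ≈ -10346.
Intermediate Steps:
p = -4916/5 (p = (3*(-165) - 1*4421)/5 = (-495 - 4421)/5 = (⅕)*(-4916) = -4916/5 ≈ -983.20)
p - 1*9363 = -4916/5 - 1*9363 = -4916/5 - 9363 = -51731/5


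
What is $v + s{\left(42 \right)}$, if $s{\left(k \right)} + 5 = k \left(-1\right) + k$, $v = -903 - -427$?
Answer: $-481$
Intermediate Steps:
$v = -476$ ($v = -903 + 427 = -476$)
$s{\left(k \right)} = -5$ ($s{\left(k \right)} = -5 + \left(k \left(-1\right) + k\right) = -5 + \left(- k + k\right) = -5 + 0 = -5$)
$v + s{\left(42 \right)} = -476 - 5 = -481$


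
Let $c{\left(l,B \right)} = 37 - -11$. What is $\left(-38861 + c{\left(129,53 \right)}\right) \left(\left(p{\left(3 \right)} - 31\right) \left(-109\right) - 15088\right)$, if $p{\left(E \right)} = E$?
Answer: $467153268$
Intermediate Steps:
$c{\left(l,B \right)} = 48$ ($c{\left(l,B \right)} = 37 + 11 = 48$)
$\left(-38861 + c{\left(129,53 \right)}\right) \left(\left(p{\left(3 \right)} - 31\right) \left(-109\right) - 15088\right) = \left(-38861 + 48\right) \left(\left(3 - 31\right) \left(-109\right) - 15088\right) = - 38813 \left(\left(-28\right) \left(-109\right) - 15088\right) = - 38813 \left(3052 - 15088\right) = \left(-38813\right) \left(-12036\right) = 467153268$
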